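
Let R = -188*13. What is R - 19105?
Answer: -21549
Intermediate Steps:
R = -2444
R - 19105 = -2444 - 19105 = -21549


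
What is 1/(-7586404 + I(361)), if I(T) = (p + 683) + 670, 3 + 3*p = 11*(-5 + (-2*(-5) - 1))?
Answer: -3/22755112 ≈ -1.3184e-7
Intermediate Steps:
p = 41/3 (p = -1 + (11*(-5 + (-2*(-5) - 1)))/3 = -1 + (11*(-5 + (10 - 1)))/3 = -1 + (11*(-5 + 9))/3 = -1 + (11*4)/3 = -1 + (⅓)*44 = -1 + 44/3 = 41/3 ≈ 13.667)
I(T) = 4100/3 (I(T) = (41/3 + 683) + 670 = 2090/3 + 670 = 4100/3)
1/(-7586404 + I(361)) = 1/(-7586404 + 4100/3) = 1/(-22755112/3) = -3/22755112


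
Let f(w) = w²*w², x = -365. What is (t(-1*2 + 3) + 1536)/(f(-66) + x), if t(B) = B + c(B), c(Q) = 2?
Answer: 1539/18974371 ≈ 8.1109e-5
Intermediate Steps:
t(B) = 2 + B (t(B) = B + 2 = 2 + B)
f(w) = w⁴
(t(-1*2 + 3) + 1536)/(f(-66) + x) = ((2 + (-1*2 + 3)) + 1536)/((-66)⁴ - 365) = ((2 + (-2 + 3)) + 1536)/(18974736 - 365) = ((2 + 1) + 1536)/18974371 = (3 + 1536)*(1/18974371) = 1539*(1/18974371) = 1539/18974371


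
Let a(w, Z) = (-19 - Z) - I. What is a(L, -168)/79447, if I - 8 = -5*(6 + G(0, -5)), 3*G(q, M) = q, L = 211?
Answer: 171/79447 ≈ 0.0021524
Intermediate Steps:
G(q, M) = q/3
I = -22 (I = 8 - 5*(6 + (⅓)*0) = 8 - 5*(6 + 0) = 8 - 5*6 = 8 - 30 = -22)
a(w, Z) = 3 - Z (a(w, Z) = (-19 - Z) - 1*(-22) = (-19 - Z) + 22 = 3 - Z)
a(L, -168)/79447 = (3 - 1*(-168))/79447 = (3 + 168)*(1/79447) = 171*(1/79447) = 171/79447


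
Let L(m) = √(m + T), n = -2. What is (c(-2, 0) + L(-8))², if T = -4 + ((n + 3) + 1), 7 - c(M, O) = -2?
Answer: (9 + I*√10)² ≈ 71.0 + 56.921*I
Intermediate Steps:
c(M, O) = 9 (c(M, O) = 7 - 1*(-2) = 7 + 2 = 9)
T = -2 (T = -4 + ((-2 + 3) + 1) = -4 + (1 + 1) = -4 + 2 = -2)
L(m) = √(-2 + m) (L(m) = √(m - 2) = √(-2 + m))
(c(-2, 0) + L(-8))² = (9 + √(-2 - 8))² = (9 + √(-10))² = (9 + I*√10)²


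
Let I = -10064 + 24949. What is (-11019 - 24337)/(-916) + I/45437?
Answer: 405026308/10405073 ≈ 38.926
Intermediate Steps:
I = 14885
(-11019 - 24337)/(-916) + I/45437 = (-11019 - 24337)/(-916) + 14885/45437 = -35356*(-1/916) + 14885*(1/45437) = 8839/229 + 14885/45437 = 405026308/10405073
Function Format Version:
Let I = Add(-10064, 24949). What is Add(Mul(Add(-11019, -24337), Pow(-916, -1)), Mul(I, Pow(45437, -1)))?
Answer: Rational(405026308, 10405073) ≈ 38.926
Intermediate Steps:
I = 14885
Add(Mul(Add(-11019, -24337), Pow(-916, -1)), Mul(I, Pow(45437, -1))) = Add(Mul(Add(-11019, -24337), Pow(-916, -1)), Mul(14885, Pow(45437, -1))) = Add(Mul(-35356, Rational(-1, 916)), Mul(14885, Rational(1, 45437))) = Add(Rational(8839, 229), Rational(14885, 45437)) = Rational(405026308, 10405073)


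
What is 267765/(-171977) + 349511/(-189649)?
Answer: -110889217732/32615266073 ≈ -3.3999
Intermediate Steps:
267765/(-171977) + 349511/(-189649) = 267765*(-1/171977) + 349511*(-1/189649) = -267765/171977 - 349511/189649 = -110889217732/32615266073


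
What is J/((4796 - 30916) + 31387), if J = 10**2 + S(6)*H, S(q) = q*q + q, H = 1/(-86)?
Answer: 4279/226481 ≈ 0.018893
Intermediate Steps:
H = -1/86 ≈ -0.011628
S(q) = q + q**2 (S(q) = q**2 + q = q + q**2)
J = 4279/43 (J = 10**2 + (6*(1 + 6))*(-1/86) = 100 + (6*7)*(-1/86) = 100 + 42*(-1/86) = 100 - 21/43 = 4279/43 ≈ 99.512)
J/((4796 - 30916) + 31387) = 4279/(43*((4796 - 30916) + 31387)) = 4279/(43*(-26120 + 31387)) = (4279/43)/5267 = (4279/43)*(1/5267) = 4279/226481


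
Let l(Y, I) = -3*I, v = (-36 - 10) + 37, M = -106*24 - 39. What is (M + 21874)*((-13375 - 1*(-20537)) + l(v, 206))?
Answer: 126240304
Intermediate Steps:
M = -2583 (M = -2544 - 39 = -2583)
v = -9 (v = -46 + 37 = -9)
(M + 21874)*((-13375 - 1*(-20537)) + l(v, 206)) = (-2583 + 21874)*((-13375 - 1*(-20537)) - 3*206) = 19291*((-13375 + 20537) - 618) = 19291*(7162 - 618) = 19291*6544 = 126240304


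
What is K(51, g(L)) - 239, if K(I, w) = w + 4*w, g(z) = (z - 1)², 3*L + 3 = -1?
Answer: -1906/9 ≈ -211.78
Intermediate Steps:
L = -4/3 (L = -1 + (⅓)*(-1) = -1 - ⅓ = -4/3 ≈ -1.3333)
g(z) = (-1 + z)²
K(I, w) = 5*w
K(51, g(L)) - 239 = 5*(-1 - 4/3)² - 239 = 5*(-7/3)² - 239 = 5*(49/9) - 239 = 245/9 - 239 = -1906/9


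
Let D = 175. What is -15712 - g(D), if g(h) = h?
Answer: -15887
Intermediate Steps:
-15712 - g(D) = -15712 - 1*175 = -15712 - 175 = -15887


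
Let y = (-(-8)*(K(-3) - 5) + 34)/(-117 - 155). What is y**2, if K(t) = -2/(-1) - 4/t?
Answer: 961/166464 ≈ 0.0057730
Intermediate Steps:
K(t) = 2 - 4/t (K(t) = -2*(-1) - 4/t = 2 - 4/t)
y = -31/408 (y = (-(-8)*((2 - 4/(-3)) - 5) + 34)/(-117 - 155) = (-(-8)*((2 - 4*(-1/3)) - 5) + 34)/(-272) = (-(-8)*((2 + 4/3) - 5) + 34)*(-1/272) = (-(-8)*(10/3 - 5) + 34)*(-1/272) = (-(-8)*(-5)/3 + 34)*(-1/272) = (-2*20/3 + 34)*(-1/272) = (-40/3 + 34)*(-1/272) = (62/3)*(-1/272) = -31/408 ≈ -0.075980)
y**2 = (-31/408)**2 = 961/166464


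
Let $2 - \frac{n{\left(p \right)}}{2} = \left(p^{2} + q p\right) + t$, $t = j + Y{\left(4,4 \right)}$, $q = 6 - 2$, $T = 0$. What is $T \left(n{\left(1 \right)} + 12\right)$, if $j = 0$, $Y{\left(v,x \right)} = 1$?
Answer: $0$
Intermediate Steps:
$q = 4$
$t = 1$ ($t = 0 + 1 = 1$)
$n{\left(p \right)} = 2 - 8 p - 2 p^{2}$ ($n{\left(p \right)} = 4 - 2 \left(\left(p^{2} + 4 p\right) + 1\right) = 4 - 2 \left(1 + p^{2} + 4 p\right) = 4 - \left(2 + 2 p^{2} + 8 p\right) = 2 - 8 p - 2 p^{2}$)
$T \left(n{\left(1 \right)} + 12\right) = 0 \left(\left(2 - 8 - 2 \cdot 1^{2}\right) + 12\right) = 0 \left(\left(2 - 8 - 2\right) + 12\right) = 0 \left(-8 + 12\right) = 0 \cdot 4 = 0$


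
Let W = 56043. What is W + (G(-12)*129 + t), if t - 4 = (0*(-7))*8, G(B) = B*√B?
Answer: 56047 - 3096*I*√3 ≈ 56047.0 - 5362.4*I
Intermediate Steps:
G(B) = B^(3/2)
t = 4 (t = 4 + (0*(-7))*8 = 4 + 0*8 = 4 + 0 = 4)
W + (G(-12)*129 + t) = 56043 + ((-12)^(3/2)*129 + 4) = 56043 + (-24*I*√3*129 + 4) = 56043 + (-3096*I*√3 + 4) = 56043 + (4 - 3096*I*√3) = 56047 - 3096*I*√3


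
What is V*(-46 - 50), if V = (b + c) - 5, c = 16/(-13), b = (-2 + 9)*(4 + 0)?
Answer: -27168/13 ≈ -2089.8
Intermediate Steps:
b = 28 (b = 7*4 = 28)
c = -16/13 (c = 16*(-1/13) = -16/13 ≈ -1.2308)
V = 283/13 (V = (28 - 16/13) - 5 = 348/13 - 5 = 283/13 ≈ 21.769)
V*(-46 - 50) = 283*(-46 - 50)/13 = (283/13)*(-96) = -27168/13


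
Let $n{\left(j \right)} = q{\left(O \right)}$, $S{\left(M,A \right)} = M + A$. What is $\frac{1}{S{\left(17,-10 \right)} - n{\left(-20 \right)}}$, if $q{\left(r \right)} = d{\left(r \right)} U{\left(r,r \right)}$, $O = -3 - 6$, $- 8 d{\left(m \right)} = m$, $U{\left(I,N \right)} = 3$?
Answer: $\frac{8}{29} \approx 0.27586$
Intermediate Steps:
$d{\left(m \right)} = - \frac{m}{8}$
$S{\left(M,A \right)} = A + M$
$O = -9$ ($O = -3 - 6 = -9$)
$q{\left(r \right)} = - \frac{3 r}{8}$ ($q{\left(r \right)} = - \frac{r}{8} \cdot 3 = - \frac{3 r}{8}$)
$n{\left(j \right)} = \frac{27}{8}$ ($n{\left(j \right)} = \left(- \frac{3}{8}\right) \left(-9\right) = \frac{27}{8}$)
$\frac{1}{S{\left(17,-10 \right)} - n{\left(-20 \right)}} = \frac{1}{\left(-10 + 17\right) - \frac{27}{8}} = \frac{1}{7 - \frac{27}{8}} = \frac{1}{\frac{29}{8}} = \frac{8}{29}$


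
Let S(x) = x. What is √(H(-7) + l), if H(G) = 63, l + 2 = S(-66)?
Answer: I*√5 ≈ 2.2361*I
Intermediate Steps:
l = -68 (l = -2 - 66 = -68)
√(H(-7) + l) = √(63 - 68) = √(-5) = I*√5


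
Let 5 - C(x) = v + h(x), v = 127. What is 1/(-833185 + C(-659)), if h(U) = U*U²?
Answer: 1/285357872 ≈ 3.5044e-9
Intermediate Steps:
h(U) = U³
C(x) = -122 - x³ (C(x) = 5 - (127 + x³) = 5 + (-127 - x³) = -122 - x³)
1/(-833185 + C(-659)) = 1/(-833185 + (-122 - 1*(-659)³)) = 1/(-833185 + (-122 - 1*(-286191179))) = 1/(-833185 + (-122 + 286191179)) = 1/(-833185 + 286191057) = 1/285357872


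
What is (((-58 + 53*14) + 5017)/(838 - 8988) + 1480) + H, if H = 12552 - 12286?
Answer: 14224199/8150 ≈ 1745.3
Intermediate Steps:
H = 266
(((-58 + 53*14) + 5017)/(838 - 8988) + 1480) + H = (((-58 + 53*14) + 5017)/(838 - 8988) + 1480) + 266 = (((-58 + 742) + 5017)/(-8150) + 1480) + 266 = ((684 + 5017)*(-1/8150) + 1480) + 266 = (5701*(-1/8150) + 1480) + 266 = (-5701/8150 + 1480) + 266 = 12056299/8150 + 266 = 14224199/8150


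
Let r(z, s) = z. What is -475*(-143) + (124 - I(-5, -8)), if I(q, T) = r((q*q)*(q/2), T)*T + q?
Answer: 67554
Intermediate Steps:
I(q, T) = q + T*q³/2 (I(q, T) = ((q*q)*(q/2))*T + q = (q²*(q*(½)))*T + q = (q²*(q/2))*T + q = (q³/2)*T + q = T*q³/2 + q = q + T*q³/2)
-475*(-143) + (124 - I(-5, -8)) = -475*(-143) + (124 - (-5 + (½)*(-8)*(-5)³)) = 67925 + (124 - (-5 + (½)*(-8)*(-125))) = 67925 + (124 - (-5 + 500)) = 67925 + (124 - 1*495) = 67925 + (124 - 495) = 67925 - 371 = 67554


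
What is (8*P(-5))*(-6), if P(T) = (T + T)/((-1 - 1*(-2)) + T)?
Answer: -120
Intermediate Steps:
P(T) = 2*T/(1 + T) (P(T) = (2*T)/((-1 + 2) + T) = (2*T)/(1 + T) = 2*T/(1 + T))
(8*P(-5))*(-6) = (8*(2*(-5)/(1 - 5)))*(-6) = (8*(2*(-5)/(-4)))*(-6) = (8*(2*(-5)*(-1/4)))*(-6) = (8*(5/2))*(-6) = 20*(-6) = -120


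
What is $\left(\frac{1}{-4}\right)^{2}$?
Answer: $\frac{1}{16} \approx 0.0625$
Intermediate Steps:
$\left(\frac{1}{-4}\right)^{2} = \left(- \frac{1}{4}\right)^{2} = \frac{1}{16}$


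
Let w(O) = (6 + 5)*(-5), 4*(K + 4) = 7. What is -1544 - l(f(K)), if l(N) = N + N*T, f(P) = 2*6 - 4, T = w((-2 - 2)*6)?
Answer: -1112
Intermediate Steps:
K = -9/4 (K = -4 + (¼)*7 = -4 + 7/4 = -9/4 ≈ -2.2500)
w(O) = -55 (w(O) = 11*(-5) = -55)
T = -55
f(P) = 8 (f(P) = 12 - 4 = 8)
l(N) = -54*N (l(N) = N + N*(-55) = N - 55*N = -54*N)
-1544 - l(f(K)) = -1544 - (-54)*8 = -1544 - 1*(-432) = -1544 + 432 = -1112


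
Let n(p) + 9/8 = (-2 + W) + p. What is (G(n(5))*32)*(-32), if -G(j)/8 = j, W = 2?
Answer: 31744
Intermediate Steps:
n(p) = -9/8 + p (n(p) = -9/8 + ((-2 + 2) + p) = -9/8 + (0 + p) = -9/8 + p)
G(j) = -8*j
(G(n(5))*32)*(-32) = (-8*(-9/8 + 5)*32)*(-32) = (-8*31/8*32)*(-32) = -31*32*(-32) = -992*(-32) = 31744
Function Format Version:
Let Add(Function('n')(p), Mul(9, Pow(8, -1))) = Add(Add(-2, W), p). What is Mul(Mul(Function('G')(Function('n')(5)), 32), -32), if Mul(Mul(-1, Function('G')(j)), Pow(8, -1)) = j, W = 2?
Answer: 31744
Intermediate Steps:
Function('n')(p) = Add(Rational(-9, 8), p) (Function('n')(p) = Add(Rational(-9, 8), Add(Add(-2, 2), p)) = Add(Rational(-9, 8), Add(0, p)) = Add(Rational(-9, 8), p))
Function('G')(j) = Mul(-8, j)
Mul(Mul(Function('G')(Function('n')(5)), 32), -32) = Mul(Mul(Mul(-8, Add(Rational(-9, 8), 5)), 32), -32) = Mul(Mul(Mul(-8, Rational(31, 8)), 32), -32) = Mul(Mul(-31, 32), -32) = Mul(-992, -32) = 31744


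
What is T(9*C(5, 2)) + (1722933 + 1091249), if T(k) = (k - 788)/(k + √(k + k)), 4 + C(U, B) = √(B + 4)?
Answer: (101311376/3 - 8442549*√6 - 2814182*√(-8 + 2*√6))/(12 - 3*√6 - I*√2*√(4 - √6)) ≈ 2.8142e+6 + 19.029*I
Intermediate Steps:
C(U, B) = -4 + √(4 + B) (C(U, B) = -4 + √(B + 4) = -4 + √(4 + B))
T(k) = (-788 + k)/(k + √2*√k) (T(k) = (-788 + k)/(k + √(2*k)) = (-788 + k)/(k + √2*√k))
T(9*C(5, 2)) + (1722933 + 1091249) = (-788 + 9*(-4 + √(4 + 2)))/(9*(-4 + √(4 + 2)) + √2*√(9*(-4 + √(4 + 2)))) + (1722933 + 1091249) = (-788 + 9*(-4 + √6))/(9*(-4 + √6) + √2*√(9*(-4 + √6))) + 2814182 = (-788 + (-36 + 9*√6))/((-36 + 9*√6) + √2*√(-36 + 9*√6)) + 2814182 = (-824 + 9*√6)/(-36 + 9*√6 + √2*√(-36 + 9*√6)) + 2814182 = 2814182 + (-824 + 9*√6)/(-36 + 9*√6 + √2*√(-36 + 9*√6))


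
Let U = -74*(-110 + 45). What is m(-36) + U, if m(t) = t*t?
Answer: 6106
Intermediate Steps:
m(t) = t**2
U = 4810 (U = -74*(-65) = 4810)
m(-36) + U = (-36)**2 + 4810 = 1296 + 4810 = 6106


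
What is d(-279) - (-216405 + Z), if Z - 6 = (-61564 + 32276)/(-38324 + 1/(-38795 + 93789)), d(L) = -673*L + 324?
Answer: 852497490682678/2107590055 ≈ 4.0449e+5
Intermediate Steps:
d(L) = 324 - 673*L
Z = 14256204602/2107590055 (Z = 6 + (-61564 + 32276)/(-38324 + 1/(-38795 + 93789)) = 6 - 29288/(-38324 + 1/54994) = 6 - 29288/(-2107590055/54994) = 6 - 29288*(-54994/2107590055) = 6 + 1610664272/2107590055 = 14256204602/2107590055 ≈ 6.7642)
d(-279) - (-216405 + Z) = (324 - 673*(-279)) - (-216405 + 14256204602/2107590055) = (324 + 187767) - 1*(-456078769647673/2107590055) = 188091 + 456078769647673/2107590055 = 852497490682678/2107590055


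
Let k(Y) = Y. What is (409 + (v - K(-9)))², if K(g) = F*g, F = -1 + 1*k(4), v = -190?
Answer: 60516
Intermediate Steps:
F = 3 (F = -1 + 1*4 = -1 + 4 = 3)
K(g) = 3*g
(409 + (v - K(-9)))² = (409 + (-190 - 3*(-9)))² = (409 + (-190 - 1*(-27)))² = (409 + (-190 + 27))² = (409 - 163)² = 246² = 60516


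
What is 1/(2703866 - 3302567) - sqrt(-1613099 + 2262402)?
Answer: -1/598701 - sqrt(649303) ≈ -805.79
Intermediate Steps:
1/(2703866 - 3302567) - sqrt(-1613099 + 2262402) = 1/(-598701) - sqrt(649303) = -1/598701 - sqrt(649303)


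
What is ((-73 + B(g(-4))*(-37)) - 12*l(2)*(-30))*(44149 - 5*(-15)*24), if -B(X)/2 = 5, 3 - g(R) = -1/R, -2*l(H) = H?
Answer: -2894787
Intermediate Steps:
l(H) = -H/2
g(R) = 3 + 1/R (g(R) = 3 - (-1)/R = 3 + 1/R)
B(X) = -10 (B(X) = -2*5 = -10)
((-73 + B(g(-4))*(-37)) - 12*l(2)*(-30))*(44149 - 5*(-15)*24) = ((-73 - 10*(-37)) - (-6)*2*(-30))*(44149 - 5*(-15)*24) = ((-73 + 370) - 12*(-1)*(-30))*(44149 + 75*24) = (297 + 12*(-30))*(44149 + 1800) = (297 - 360)*45949 = -63*45949 = -2894787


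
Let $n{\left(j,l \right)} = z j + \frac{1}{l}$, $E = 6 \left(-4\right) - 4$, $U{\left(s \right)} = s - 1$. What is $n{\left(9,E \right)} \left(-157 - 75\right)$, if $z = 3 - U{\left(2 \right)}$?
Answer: $- \frac{29174}{7} \approx -4167.7$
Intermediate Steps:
$U{\left(s \right)} = -1 + s$
$E = -28$ ($E = -24 - 4 = -28$)
$z = 2$ ($z = 3 - \left(-1 + 2\right) = 3 - 1 = 2$)
$n{\left(j,l \right)} = \frac{1}{l} + 2 j$ ($n{\left(j,l \right)} = 2 j + \frac{1}{l} = \frac{1}{l} + 2 j$)
$n{\left(9,E \right)} \left(-157 - 75\right) = \left(\frac{1}{-28} + 2 \cdot 9\right) \left(-157 - 75\right) = \left(- \frac{1}{28} + 18\right) \left(-232\right) = \frac{503}{28} \left(-232\right) = - \frac{29174}{7}$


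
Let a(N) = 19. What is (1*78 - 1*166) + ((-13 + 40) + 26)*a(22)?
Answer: 919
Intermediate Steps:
(1*78 - 1*166) + ((-13 + 40) + 26)*a(22) = (1*78 - 1*166) + ((-13 + 40) + 26)*19 = (78 - 166) + (27 + 26)*19 = -88 + 53*19 = -88 + 1007 = 919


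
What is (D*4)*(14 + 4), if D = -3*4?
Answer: -864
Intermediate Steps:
D = -12
(D*4)*(14 + 4) = (-12*4)*(14 + 4) = -48*18 = -864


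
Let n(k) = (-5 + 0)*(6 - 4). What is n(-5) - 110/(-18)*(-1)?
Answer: -145/9 ≈ -16.111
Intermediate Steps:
n(k) = -10 (n(k) = -5*2 = -10)
n(-5) - 110/(-18)*(-1) = -10 - 110/(-18)*(-1) = -10 - 110*(-1/18)*(-1) = -10 + (55/9)*(-1) = -10 - 55/9 = -145/9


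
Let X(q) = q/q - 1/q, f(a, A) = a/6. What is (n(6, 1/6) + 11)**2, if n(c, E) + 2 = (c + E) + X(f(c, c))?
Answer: 8281/36 ≈ 230.03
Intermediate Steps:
f(a, A) = a/6 (f(a, A) = a*(1/6) = a/6)
X(q) = 1 - 1/q
n(c, E) = -2 + E + c + 6*(-1 + c/6)/c (n(c, E) = -2 + ((c + E) + (-1 + c/6)/((c/6))) = -2 + ((E + c) + (6/c)*(-1 + c/6)) = -2 + ((E + c) + 6*(-1 + c/6)/c) = -2 + (E + c + 6*(-1 + c/6)/c) = -2 + E + c + 6*(-1 + c/6)/c)
(n(6, 1/6) + 11)**2 = ((-1 + 1/6 + 6 - 6/6) + 11)**2 = ((-1 + 1*(1/6) + 6 - 6*1/6) + 11)**2 = ((-1 + 1/6 + 6 - 1) + 11)**2 = (25/6 + 11)**2 = (91/6)**2 = 8281/36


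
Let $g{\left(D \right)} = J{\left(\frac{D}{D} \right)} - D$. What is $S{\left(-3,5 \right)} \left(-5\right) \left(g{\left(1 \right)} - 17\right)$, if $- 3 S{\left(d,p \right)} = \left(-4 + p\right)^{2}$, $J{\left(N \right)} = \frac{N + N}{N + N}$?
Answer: $- \frac{85}{3} \approx -28.333$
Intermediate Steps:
$J{\left(N \right)} = 1$ ($J{\left(N \right)} = \frac{2 N}{2 N} = 2 N \frac{1}{2 N} = 1$)
$S{\left(d,p \right)} = - \frac{\left(-4 + p\right)^{2}}{3}$
$g{\left(D \right)} = 1 - D$
$S{\left(-3,5 \right)} \left(-5\right) \left(g{\left(1 \right)} - 17\right) = - \frac{\left(-4 + 5\right)^{2}}{3} \left(-5\right) \left(\left(1 - 1\right) - 17\right) = - \frac{1^{2}}{3} \left(-5\right) \left(\left(1 - 1\right) - 17\right) = \left(- \frac{1}{3}\right) 1 \left(-5\right) \left(0 - 17\right) = \left(- \frac{1}{3}\right) \left(-5\right) \left(-17\right) = \frac{5}{3} \left(-17\right) = - \frac{85}{3}$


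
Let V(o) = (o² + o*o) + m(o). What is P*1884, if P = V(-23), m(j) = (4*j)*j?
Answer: 5979816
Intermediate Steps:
m(j) = 4*j²
V(o) = 6*o² (V(o) = (o² + o*o) + 4*o² = (o² + o²) + 4*o² = 2*o² + 4*o² = 6*o²)
P = 3174 (P = 6*(-23)² = 6*529 = 3174)
P*1884 = 3174*1884 = 5979816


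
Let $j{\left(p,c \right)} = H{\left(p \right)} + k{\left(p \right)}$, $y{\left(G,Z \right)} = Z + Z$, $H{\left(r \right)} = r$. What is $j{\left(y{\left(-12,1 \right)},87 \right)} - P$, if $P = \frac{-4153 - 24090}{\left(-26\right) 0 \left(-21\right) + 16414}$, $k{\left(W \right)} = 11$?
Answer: $\frac{241625}{16414} \approx 14.721$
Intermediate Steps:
$y{\left(G,Z \right)} = 2 Z$
$j{\left(p,c \right)} = 11 + p$ ($j{\left(p,c \right)} = p + 11 = 11 + p$)
$P = - \frac{28243}{16414}$ ($P = - \frac{28243}{0 \left(-21\right) + 16414} = - \frac{28243}{0 + 16414} = - \frac{28243}{16414} \approx -1.7207$)
$j{\left(y{\left(-12,1 \right)},87 \right)} - P = \left(11 + 2 \cdot 1\right) - - \frac{28243}{16414} = \left(11 + 2\right) + \frac{28243}{16414} = 13 + \frac{28243}{16414} = \frac{241625}{16414}$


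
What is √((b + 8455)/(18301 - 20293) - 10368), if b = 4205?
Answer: I*√285875738/166 ≈ 101.85*I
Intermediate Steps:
√((b + 8455)/(18301 - 20293) - 10368) = √((4205 + 8455)/(18301 - 20293) - 10368) = √(12660/(-1992) - 10368) = √(12660*(-1/1992) - 10368) = √(-1055/166 - 10368) = √(-1722143/166) = I*√285875738/166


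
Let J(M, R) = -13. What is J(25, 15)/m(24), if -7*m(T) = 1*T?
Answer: 91/24 ≈ 3.7917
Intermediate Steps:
m(T) = -T/7
J(25, 15)/m(24) = -13/((-⅐*24)) = -13/(-24/7) = -13*(-7/24) = 91/24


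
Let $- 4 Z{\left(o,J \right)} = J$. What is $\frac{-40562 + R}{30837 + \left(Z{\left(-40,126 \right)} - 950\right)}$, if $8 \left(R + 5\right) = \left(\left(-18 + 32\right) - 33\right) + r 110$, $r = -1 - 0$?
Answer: $- \frac{324665}{238844} \approx -1.3593$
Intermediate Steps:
$Z{\left(o,J \right)} = - \frac{J}{4}$
$r = -1$ ($r = -1 + 0 = -1$)
$R = - \frac{169}{8}$ ($R = -5 + \frac{\left(\left(-18 + 32\right) - 33\right) - 110}{8} = -5 + \frac{\left(14 - 33\right) - 110}{8} = -5 + \frac{-19 - 110}{8} = -5 + \frac{1}{8} \left(-129\right) = -5 - \frac{129}{8} = - \frac{169}{8} \approx -21.125$)
$\frac{-40562 + R}{30837 + \left(Z{\left(-40,126 \right)} - 950\right)} = \frac{-40562 - \frac{169}{8}}{30837 - \frac{1963}{2}} = - \frac{324665}{8 \left(30837 - \frac{1963}{2}\right)} = - \frac{324665}{8 \cdot \frac{59711}{2}} = \left(- \frac{324665}{8}\right) \frac{2}{59711} = - \frac{324665}{238844}$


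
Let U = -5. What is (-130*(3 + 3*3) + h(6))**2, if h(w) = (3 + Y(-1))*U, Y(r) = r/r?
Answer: 2496400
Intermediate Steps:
Y(r) = 1
h(w) = -20 (h(w) = (3 + 1)*(-5) = 4*(-5) = -20)
(-130*(3 + 3*3) + h(6))**2 = (-130*(3 + 3*3) - 20)**2 = (-130*(3 + 9) - 20)**2 = (-130*12 - 20)**2 = (-1560 - 20)**2 = (-1580)**2 = 2496400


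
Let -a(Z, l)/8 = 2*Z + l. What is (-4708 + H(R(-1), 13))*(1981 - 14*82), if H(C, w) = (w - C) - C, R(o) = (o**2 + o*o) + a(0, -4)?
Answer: -3967579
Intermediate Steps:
a(Z, l) = -16*Z - 8*l (a(Z, l) = -8*(2*Z + l) = -8*(l + 2*Z) = -16*Z - 8*l)
R(o) = 32 + 2*o**2 (R(o) = (o**2 + o*o) + (-16*0 - 8*(-4)) = (o**2 + o**2) + (0 + 32) = 2*o**2 + 32 = 32 + 2*o**2)
H(C, w) = w - 2*C
(-4708 + H(R(-1), 13))*(1981 - 14*82) = (-4708 + (13 - 2*(32 + 2*(-1)**2)))*(1981 - 14*82) = (-4708 + (13 - 2*(32 + 2*1)))*(1981 - 1148) = (-4708 + (13 - 2*(32 + 2)))*833 = (-4708 + (13 - 2*34))*833 = (-4708 + (13 - 68))*833 = (-4708 - 55)*833 = -4763*833 = -3967579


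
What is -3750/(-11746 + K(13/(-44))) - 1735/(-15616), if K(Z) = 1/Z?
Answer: 171047895/397536512 ≈ 0.43027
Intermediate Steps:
-3750/(-11746 + K(13/(-44))) - 1735/(-15616) = -3750/(-11746 + 1/(13/(-44))) - 1735/(-15616) = -3750/(-11746 + 1/(13*(-1/44))) - 1735*(-1/15616) = -3750/(-11746 + 1/(-13/44)) + 1735/15616 = -3750/(-11746 - 44/13) + 1735/15616 = -3750/(-152742/13) + 1735/15616 = -3750*(-13/152742) + 1735/15616 = 8125/25457 + 1735/15616 = 171047895/397536512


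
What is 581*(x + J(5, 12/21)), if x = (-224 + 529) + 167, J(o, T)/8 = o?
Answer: 297472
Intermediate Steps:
J(o, T) = 8*o
x = 472 (x = 305 + 167 = 472)
581*(x + J(5, 12/21)) = 581*(472 + 8*5) = 581*(472 + 40) = 581*512 = 297472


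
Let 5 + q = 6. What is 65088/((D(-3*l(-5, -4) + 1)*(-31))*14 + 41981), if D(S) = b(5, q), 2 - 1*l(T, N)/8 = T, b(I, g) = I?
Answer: 65088/39811 ≈ 1.6349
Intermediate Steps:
q = 1 (q = -5 + 6 = 1)
l(T, N) = 16 - 8*T
D(S) = 5
65088/((D(-3*l(-5, -4) + 1)*(-31))*14 + 41981) = 65088/((5*(-31))*14 + 41981) = 65088/(-155*14 + 41981) = 65088/(-2170 + 41981) = 65088/39811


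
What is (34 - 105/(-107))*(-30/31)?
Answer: -112290/3317 ≈ -33.853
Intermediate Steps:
(34 - 105/(-107))*(-30/31) = (34 - 105*(-1/107))*(-30*1/31) = (34 + 105/107)*(-30/31) = (3743/107)*(-30/31) = -112290/3317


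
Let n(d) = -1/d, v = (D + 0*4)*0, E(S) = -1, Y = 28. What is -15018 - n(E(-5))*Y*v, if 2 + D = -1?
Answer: -15018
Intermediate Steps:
D = -3 (D = -2 - 1 = -3)
v = 0 (v = (-3 + 0*4)*0 = (-3 + 0)*0 = -3*0 = 0)
-15018 - n(E(-5))*Y*v = -15018 - -1/(-1)*28*0 = -15018 - -1*(-1)*28*0 = -15018 - 1*28*0 = -15018 - 28*0 = -15018 - 1*0 = -15018 + 0 = -15018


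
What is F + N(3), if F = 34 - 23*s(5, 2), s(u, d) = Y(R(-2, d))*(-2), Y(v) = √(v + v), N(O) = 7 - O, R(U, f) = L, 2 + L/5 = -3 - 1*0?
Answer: 38 + 230*I*√2 ≈ 38.0 + 325.27*I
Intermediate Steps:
L = -25 (L = -10 + 5*(-3 - 1*0) = -10 + 5*(-3 + 0) = -10 + 5*(-3) = -10 - 15 = -25)
R(U, f) = -25
Y(v) = √2*√v (Y(v) = √(2*v) = √2*√v)
s(u, d) = -10*I*√2 (s(u, d) = (√2*√(-25))*(-2) = (√2*(5*I))*(-2) = (5*I*√2)*(-2) = -10*I*√2)
F = 34 + 230*I*√2 (F = 34 - (-230)*I*√2 = 34 + 230*I*√2 ≈ 34.0 + 325.27*I)
F + N(3) = (34 + 230*I*√2) + (7 - 1*3) = (34 + 230*I*√2) + (7 - 3) = (34 + 230*I*√2) + 4 = 38 + 230*I*√2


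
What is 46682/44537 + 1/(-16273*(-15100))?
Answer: 11470808453137/10943734075100 ≈ 1.0482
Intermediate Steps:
46682/44537 + 1/(-16273*(-15100)) = 46682*(1/44537) - 1/16273*(-1/15100) = 46682/44537 + 1/245722300 = 11470808453137/10943734075100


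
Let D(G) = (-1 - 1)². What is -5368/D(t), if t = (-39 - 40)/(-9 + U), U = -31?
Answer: -1342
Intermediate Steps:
t = 79/40 (t = (-39 - 40)/(-9 - 31) = -79/(-40) = -79*(-1/40) = 79/40 ≈ 1.9750)
D(G) = 4 (D(G) = (-2)² = 4)
-5368/D(t) = -5368/4 = -5368*¼ = -1342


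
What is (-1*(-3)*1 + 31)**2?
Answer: 1156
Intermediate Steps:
(-1*(-3)*1 + 31)**2 = (3*1 + 31)**2 = (3 + 31)**2 = 34**2 = 1156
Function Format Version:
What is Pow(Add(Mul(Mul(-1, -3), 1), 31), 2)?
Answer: 1156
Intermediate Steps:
Pow(Add(Mul(Mul(-1, -3), 1), 31), 2) = Pow(Add(Mul(3, 1), 31), 2) = Pow(Add(3, 31), 2) = Pow(34, 2) = 1156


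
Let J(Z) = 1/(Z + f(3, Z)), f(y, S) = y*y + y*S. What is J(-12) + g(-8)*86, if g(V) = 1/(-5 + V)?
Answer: -259/39 ≈ -6.6410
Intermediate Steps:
f(y, S) = y**2 + S*y
J(Z) = 1/(9 + 4*Z) (J(Z) = 1/(Z + 3*(Z + 3)) = 1/(Z + 3*(3 + Z)) = 1/(Z + (9 + 3*Z)) = 1/(9 + 4*Z))
J(-12) + g(-8)*86 = 1/(9 + 4*(-12)) + 86/(-5 - 8) = 1/(9 - 48) + 86/(-13) = 1/(-39) - 1/13*86 = -1/39 - 86/13 = -259/39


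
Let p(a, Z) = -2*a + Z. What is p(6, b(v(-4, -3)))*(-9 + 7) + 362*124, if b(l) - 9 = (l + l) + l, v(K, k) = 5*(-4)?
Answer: 45014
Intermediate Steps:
v(K, k) = -20
b(l) = 9 + 3*l (b(l) = 9 + ((l + l) + l) = 9 + (2*l + l) = 9 + 3*l)
p(a, Z) = Z - 2*a
p(6, b(v(-4, -3)))*(-9 + 7) + 362*124 = ((9 + 3*(-20)) - 2*6)*(-9 + 7) + 362*124 = ((9 - 60) - 12)*(-2) + 44888 = (-51 - 12)*(-2) + 44888 = -63*(-2) + 44888 = 126 + 44888 = 45014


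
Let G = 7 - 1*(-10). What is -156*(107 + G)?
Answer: -19344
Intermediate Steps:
G = 17 (G = 7 + 10 = 17)
-156*(107 + G) = -156*(107 + 17) = -156*124 = -19344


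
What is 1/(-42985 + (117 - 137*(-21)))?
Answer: -1/39991 ≈ -2.5006e-5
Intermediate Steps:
1/(-42985 + (117 - 137*(-21))) = 1/(-42985 + (117 + 2877)) = 1/(-42985 + 2994) = 1/(-39991) = -1/39991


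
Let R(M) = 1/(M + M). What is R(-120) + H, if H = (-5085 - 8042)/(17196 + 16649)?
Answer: -127373/324912 ≈ -0.39202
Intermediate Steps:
R(M) = 1/(2*M)
H = -13127/33845 ≈ -0.38786
R(-120) + H = (1/2)/(-120) - 13127/33845 = (1/2)*(-1/120) - 13127/33845 = -1/240 - 13127/33845 = -127373/324912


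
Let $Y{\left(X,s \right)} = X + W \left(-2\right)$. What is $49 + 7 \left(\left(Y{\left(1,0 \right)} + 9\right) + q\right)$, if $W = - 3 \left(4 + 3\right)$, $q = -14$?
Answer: $315$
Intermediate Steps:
$W = -21$ ($W = \left(-3\right) 7 = -21$)
$Y{\left(X,s \right)} = 42 + X$ ($Y{\left(X,s \right)} = X - -42 = X + 42 = 42 + X$)
$49 + 7 \left(\left(Y{\left(1,0 \right)} + 9\right) + q\right) = 49 + 7 \left(\left(\left(42 + 1\right) + 9\right) - 14\right) = 49 + 7 \left(\left(43 + 9\right) - 14\right) = 49 + 7 \left(52 - 14\right) = 49 + 7 \cdot 38 = 49 + 266 = 315$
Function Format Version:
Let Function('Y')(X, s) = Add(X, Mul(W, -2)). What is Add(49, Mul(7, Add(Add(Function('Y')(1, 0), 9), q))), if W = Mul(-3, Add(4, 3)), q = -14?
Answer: 315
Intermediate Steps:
W = -21 (W = Mul(-3, 7) = -21)
Function('Y')(X, s) = Add(42, X) (Function('Y')(X, s) = Add(X, Mul(-21, -2)) = Add(X, 42) = Add(42, X))
Add(49, Mul(7, Add(Add(Function('Y')(1, 0), 9), q))) = Add(49, Mul(7, Add(Add(Add(42, 1), 9), -14))) = Add(49, Mul(7, Add(Add(43, 9), -14))) = Add(49, Mul(7, Add(52, -14))) = Add(49, Mul(7, 38)) = Add(49, 266) = 315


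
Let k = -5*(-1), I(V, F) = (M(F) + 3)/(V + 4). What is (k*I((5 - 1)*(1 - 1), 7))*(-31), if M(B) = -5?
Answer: 155/2 ≈ 77.500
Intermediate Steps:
I(V, F) = -2/(4 + V) (I(V, F) = (-5 + 3)/(V + 4) = -2/(4 + V))
k = 5
(k*I((5 - 1)*(1 - 1), 7))*(-31) = (5*(-2/(4 + (5 - 1)*(1 - 1))))*(-31) = (5*(-2/(4 + 4*0)))*(-31) = (5*(-2/(4 + 0)))*(-31) = (5*(-2/4))*(-31) = (5*(-2*1/4))*(-31) = (5*(-1/2))*(-31) = -5/2*(-31) = 155/2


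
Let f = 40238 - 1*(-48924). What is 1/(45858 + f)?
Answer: 1/135020 ≈ 7.4063e-6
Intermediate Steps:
f = 89162 (f = 40238 + 48924 = 89162)
1/(45858 + f) = 1/(45858 + 89162) = 1/135020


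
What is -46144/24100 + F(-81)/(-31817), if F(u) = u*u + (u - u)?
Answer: -406570937/191697425 ≈ -2.1209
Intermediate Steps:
F(u) = u² (F(u) = u² + 0 = u²)
-46144/24100 + F(-81)/(-31817) = -46144/24100 + (-81)²/(-31817) = -46144*1/24100 + 6561*(-1/31817) = -11536/6025 - 6561/31817 = -406570937/191697425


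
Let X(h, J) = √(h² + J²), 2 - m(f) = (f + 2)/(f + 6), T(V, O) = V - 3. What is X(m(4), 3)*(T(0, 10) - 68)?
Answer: -71*√274/5 ≈ -235.05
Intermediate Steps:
T(V, O) = -3 + V
m(f) = 2 - (2 + f)/(6 + f) (m(f) = 2 - (f + 2)/(f + 6) = 2 - (2 + f)/(6 + f))
X(h, J) = √(J² + h²)
X(m(4), 3)*(T(0, 10) - 68) = √(3² + ((10 + 4)/(6 + 4))²)*((-3 + 0) - 68) = √(9 + (14/10)²)*(-3 - 68) = √(9 + ((⅒)*14)²)*(-71) = √(9 + (7/5)²)*(-71) = √(9 + 49/25)*(-71) = √(274/25)*(-71) = (√274/5)*(-71) = -71*√274/5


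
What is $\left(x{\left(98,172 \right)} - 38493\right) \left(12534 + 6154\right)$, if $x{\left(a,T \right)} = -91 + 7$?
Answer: $-720926976$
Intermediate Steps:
$x{\left(a,T \right)} = -84$
$\left(x{\left(98,172 \right)} - 38493\right) \left(12534 + 6154\right) = \left(-84 - 38493\right) \left(12534 + 6154\right) = \left(-38577\right) 18688 = -720926976$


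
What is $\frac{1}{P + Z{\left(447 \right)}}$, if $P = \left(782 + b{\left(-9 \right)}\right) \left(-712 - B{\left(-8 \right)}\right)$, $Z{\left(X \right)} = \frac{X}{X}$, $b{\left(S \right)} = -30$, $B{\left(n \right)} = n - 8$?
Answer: $- \frac{1}{523391} \approx -1.9106 \cdot 10^{-6}$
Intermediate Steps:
$B{\left(n \right)} = -8 + n$
$Z{\left(X \right)} = 1$
$P = -523392$ ($P = \left(782 - 30\right) \left(-712 - \left(-8 - 8\right)\right) = 752 \left(-712 - -16\right) = 752 \left(-712 + 16\right) = 752 \left(-696\right) = -523392$)
$\frac{1}{P + Z{\left(447 \right)}} = \frac{1}{-523392 + 1} = \frac{1}{-523391} = - \frac{1}{523391}$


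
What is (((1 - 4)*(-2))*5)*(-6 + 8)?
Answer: 60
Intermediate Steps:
(((1 - 4)*(-2))*5)*(-6 + 8) = (-3*(-2)*5)*2 = (6*5)*2 = 30*2 = 60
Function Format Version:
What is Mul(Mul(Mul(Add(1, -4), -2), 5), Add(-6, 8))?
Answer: 60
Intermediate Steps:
Mul(Mul(Mul(Add(1, -4), -2), 5), Add(-6, 8)) = Mul(Mul(Mul(-3, -2), 5), 2) = Mul(Mul(6, 5), 2) = Mul(30, 2) = 60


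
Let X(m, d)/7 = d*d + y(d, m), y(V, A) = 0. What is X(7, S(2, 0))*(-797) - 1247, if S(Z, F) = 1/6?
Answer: -50471/36 ≈ -1402.0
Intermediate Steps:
S(Z, F) = ⅙
X(m, d) = 7*d² (X(m, d) = 7*(d*d + 0) = 7*(d² + 0) = 7*d²)
X(7, S(2, 0))*(-797) - 1247 = (7*(⅙)²)*(-797) - 1247 = (7*(1/36))*(-797) - 1247 = (7/36)*(-797) - 1247 = -5579/36 - 1247 = -50471/36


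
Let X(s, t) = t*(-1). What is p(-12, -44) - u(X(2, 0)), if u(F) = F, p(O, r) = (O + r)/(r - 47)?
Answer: 8/13 ≈ 0.61539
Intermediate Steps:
X(s, t) = -t
p(O, r) = (O + r)/(-47 + r)
p(-12, -44) - u(X(2, 0)) = (-12 - 44)/(-47 - 44) - (-1)*0 = -56/(-91) - 1*0 = -1/91*(-56) + 0 = 8/13 + 0 = 8/13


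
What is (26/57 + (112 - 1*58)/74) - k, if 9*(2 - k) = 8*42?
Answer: 25673/703 ≈ 36.519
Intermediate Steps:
k = -106/3 (k = 2 - 8*42/9 = 2 - ⅑*336 = 2 - 112/3 = -106/3 ≈ -35.333)
(26/57 + (112 - 1*58)/74) - k = (26/57 + (112 - 1*58)/74) - 1*(-106/3) = (26*(1/57) + (112 - 58)*(1/74)) + 106/3 = (26/57 + 54*(1/74)) + 106/3 = (26/57 + 27/37) + 106/3 = 2501/2109 + 106/3 = 25673/703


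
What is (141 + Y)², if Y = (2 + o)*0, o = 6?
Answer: 19881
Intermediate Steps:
Y = 0 (Y = (2 + 6)*0 = 8*0 = 0)
(141 + Y)² = (141 + 0)² = 141² = 19881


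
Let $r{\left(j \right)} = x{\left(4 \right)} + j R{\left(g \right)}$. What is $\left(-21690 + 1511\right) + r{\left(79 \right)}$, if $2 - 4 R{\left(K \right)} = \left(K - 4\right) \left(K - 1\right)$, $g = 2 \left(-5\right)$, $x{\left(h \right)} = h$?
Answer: $-23177$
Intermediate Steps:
$g = -10$
$R{\left(K \right)} = \frac{1}{2} - \frac{\left(-1 + K\right) \left(-4 + K\right)}{4}$ ($R{\left(K \right)} = \frac{1}{2} - \frac{\left(K - 4\right) \left(K - 1\right)}{4} = \frac{1}{2} - \frac{\left(-4 + K\right) \left(-1 + K\right)}{4} = \frac{1}{2} - \frac{\left(-1 + K\right) \left(-4 + K\right)}{4}$)
$r{\left(j \right)} = 4 - 38 j$ ($r{\left(j \right)} = 4 + j \left(- \frac{1}{2} - \frac{\left(-10\right)^{2}}{4} + \frac{5}{4} \left(-10\right)\right) = 4 + j \left(- \frac{1}{2} - 25 - \frac{25}{2}\right) = 4 + j \left(-38\right) = 4 - 38 j$)
$\left(-21690 + 1511\right) + r{\left(79 \right)} = \left(-21690 + 1511\right) + \left(4 - 3002\right) = -20179 + \left(4 - 3002\right) = -20179 - 2998 = -23177$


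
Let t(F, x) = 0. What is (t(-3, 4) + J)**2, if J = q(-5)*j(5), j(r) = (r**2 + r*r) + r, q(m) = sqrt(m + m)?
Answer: -30250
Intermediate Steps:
q(m) = sqrt(2)*sqrt(m) (q(m) = sqrt(2*m) = sqrt(2)*sqrt(m))
j(r) = r + 2*r**2 (j(r) = (r**2 + r**2) + r = 2*r**2 + r = r + 2*r**2)
J = 55*I*sqrt(10) (J = (sqrt(2)*sqrt(-5))*(5*(1 + 2*5)) = (sqrt(2)*(I*sqrt(5)))*(5*(1 + 10)) = (I*sqrt(10))*(5*11) = (I*sqrt(10))*55 = 55*I*sqrt(10) ≈ 173.93*I)
(t(-3, 4) + J)**2 = (0 + 55*I*sqrt(10))**2 = (55*I*sqrt(10))**2 = -30250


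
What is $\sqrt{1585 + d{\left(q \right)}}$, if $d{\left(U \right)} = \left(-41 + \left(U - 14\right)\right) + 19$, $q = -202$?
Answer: $\sqrt{1347} \approx 36.701$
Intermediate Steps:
$d{\left(U \right)} = -36 + U$ ($d{\left(U \right)} = \left(-41 + \left(-14 + U\right)\right) + 19 = \left(-55 + U\right) + 19 = -36 + U$)
$\sqrt{1585 + d{\left(q \right)}} = \sqrt{1585 - 238} = \sqrt{1347}$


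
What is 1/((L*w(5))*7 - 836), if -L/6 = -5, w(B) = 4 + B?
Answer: 1/1054 ≈ 0.00094877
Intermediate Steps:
L = 30 (L = -6*(-5) = 30)
1/((L*w(5))*7 - 836) = 1/((30*(4 + 5))*7 - 836) = 1/((30*9)*7 - 836) = 1/(270*7 - 836) = 1/(1890 - 836) = 1/1054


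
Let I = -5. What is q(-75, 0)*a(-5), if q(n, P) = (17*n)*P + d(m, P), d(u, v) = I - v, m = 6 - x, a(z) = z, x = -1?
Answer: 25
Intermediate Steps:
m = 7 (m = 6 - 1*(-1) = 6 + 1 = 7)
d(u, v) = -5 - v
q(n, P) = -5 - P + 17*P*n (q(n, P) = (17*n)*P + (-5 - P) = 17*P*n + (-5 - P) = -5 - P + 17*P*n)
q(-75, 0)*a(-5) = (-5 - 1*0 + 17*0*(-75))*(-5) = (-5 + 0 + 0)*(-5) = -5*(-5) = 25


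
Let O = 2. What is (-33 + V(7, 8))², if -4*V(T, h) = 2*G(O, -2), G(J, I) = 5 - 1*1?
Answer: 1225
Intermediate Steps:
G(J, I) = 4 (G(J, I) = 5 - 1 = 4)
V(T, h) = -2 (V(T, h) = -4/2 = -¼*8 = -2)
(-33 + V(7, 8))² = (-33 - 2)² = (-35)² = 1225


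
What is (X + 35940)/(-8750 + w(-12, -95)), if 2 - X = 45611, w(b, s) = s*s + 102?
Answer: -9669/377 ≈ -25.647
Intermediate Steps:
w(b, s) = 102 + s² (w(b, s) = s² + 102 = 102 + s²)
X = -45609 (X = 2 - 1*45611 = 2 - 45611 = -45609)
(X + 35940)/(-8750 + w(-12, -95)) = (-45609 + 35940)/(-8750 + (102 + (-95)²)) = -9669/(-8750 + (102 + 9025)) = -9669/(-8750 + 9127) = -9669/377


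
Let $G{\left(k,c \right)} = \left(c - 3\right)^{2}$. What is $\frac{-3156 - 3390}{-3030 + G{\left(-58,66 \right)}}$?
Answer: $- \frac{2182}{313} \approx -6.9712$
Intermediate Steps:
$G{\left(k,c \right)} = \left(-3 + c\right)^{2}$
$\frac{-3156 - 3390}{-3030 + G{\left(-58,66 \right)}} = \frac{-3156 - 3390}{-3030 + \left(-3 + 66\right)^{2}} = - \frac{6546}{-3030 + 63^{2}} = - \frac{6546}{-3030 + 3969} = - \frac{6546}{939} = \left(-6546\right) \frac{1}{939} = - \frac{2182}{313}$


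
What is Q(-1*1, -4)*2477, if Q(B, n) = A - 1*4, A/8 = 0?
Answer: -9908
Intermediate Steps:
A = 0 (A = 8*0 = 0)
Q(B, n) = -4 (Q(B, n) = 0 - 1*4 = 0 - 4 = -4)
Q(-1*1, -4)*2477 = -4*2477 = -9908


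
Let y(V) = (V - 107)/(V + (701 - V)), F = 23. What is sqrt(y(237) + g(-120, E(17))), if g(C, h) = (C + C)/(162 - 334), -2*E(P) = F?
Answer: 5*sqrt(57452558)/30143 ≈ 1.2573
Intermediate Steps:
E(P) = -23/2 (E(P) = -1/2*23 = -23/2)
g(C, h) = -C/86 (g(C, h) = (2*C)/(-172) = (2*C)*(-1/172) = -C/86)
y(V) = -107/701 + V/701 (y(V) = (-107 + V)/701 = (-107 + V)*(1/701) = -107/701 + V/701)
sqrt(y(237) + g(-120, E(17))) = sqrt((-107/701 + (1/701)*237) - 1/86*(-120)) = sqrt((-107/701 + 237/701) + 60/43) = sqrt(130/701 + 60/43) = sqrt(47650/30143) = 5*sqrt(57452558)/30143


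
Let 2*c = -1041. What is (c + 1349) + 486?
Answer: 2629/2 ≈ 1314.5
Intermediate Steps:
c = -1041/2 (c = (½)*(-1041) = -1041/2 ≈ -520.50)
(c + 1349) + 486 = (-1041/2 + 1349) + 486 = 1657/2 + 486 = 2629/2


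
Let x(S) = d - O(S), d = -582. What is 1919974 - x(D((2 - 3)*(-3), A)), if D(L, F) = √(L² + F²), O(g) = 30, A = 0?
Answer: 1920586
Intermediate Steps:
D(L, F) = √(F² + L²)
x(S) = -612 (x(S) = -582 - 1*30 = -582 - 30 = -612)
1919974 - x(D((2 - 3)*(-3), A)) = 1919974 - 1*(-612) = 1919974 + 612 = 1920586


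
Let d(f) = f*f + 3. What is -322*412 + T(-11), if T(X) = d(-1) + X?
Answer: -132671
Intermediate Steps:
d(f) = 3 + f**2 (d(f) = f**2 + 3 = 3 + f**2)
T(X) = 4 + X (T(X) = (3 + (-1)**2) + X = (3 + 1) + X = 4 + X)
-322*412 + T(-11) = -322*412 + (4 - 11) = -132664 - 7 = -132671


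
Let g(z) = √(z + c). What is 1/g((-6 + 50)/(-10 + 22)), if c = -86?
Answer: -I*√741/247 ≈ -0.11021*I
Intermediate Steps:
g(z) = √(-86 + z) (g(z) = √(z - 86) = √(-86 + z))
1/g((-6 + 50)/(-10 + 22)) = 1/(√(-86 + (-6 + 50)/(-10 + 22))) = 1/(√(-86 + 44/12)) = 1/(√(-86 + 44*(1/12))) = 1/(√(-86 + 11/3)) = 1/(√(-247/3)) = 1/(I*√741/3) = -I*√741/247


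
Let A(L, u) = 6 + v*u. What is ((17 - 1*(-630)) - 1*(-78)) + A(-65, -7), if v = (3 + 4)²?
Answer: 388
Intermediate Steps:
v = 49 (v = 7² = 49)
A(L, u) = 6 + 49*u
((17 - 1*(-630)) - 1*(-78)) + A(-65, -7) = ((17 - 1*(-630)) - 1*(-78)) + (6 + 49*(-7)) = ((17 + 630) + 78) + (6 - 343) = (647 + 78) - 337 = 725 - 337 = 388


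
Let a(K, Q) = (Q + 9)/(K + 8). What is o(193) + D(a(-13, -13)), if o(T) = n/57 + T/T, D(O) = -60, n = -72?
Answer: -1145/19 ≈ -60.263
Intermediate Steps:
a(K, Q) = (9 + Q)/(8 + K)
o(T) = -5/19 (o(T) = -72/57 + T/T = -72*1/57 + 1 = -24/19 + 1 = -5/19)
o(193) + D(a(-13, -13)) = -5/19 - 60 = -1145/19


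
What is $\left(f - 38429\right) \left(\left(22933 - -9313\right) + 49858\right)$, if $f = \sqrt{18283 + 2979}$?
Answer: $-3155174616 + 82104 \sqrt{21262} \approx -3.1432 \cdot 10^{9}$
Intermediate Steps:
$f = \sqrt{21262} \approx 145.81$
$\left(f - 38429\right) \left(\left(22933 - -9313\right) + 49858\right) = \left(\sqrt{21262} - 38429\right) \left(\left(22933 - -9313\right) + 49858\right) = \left(-38429 + \sqrt{21262}\right) \left(\left(22933 + 9313\right) + 49858\right) = \left(-38429 + \sqrt{21262}\right) \left(32246 + 49858\right) = \left(-38429 + \sqrt{21262}\right) 82104 = -3155174616 + 82104 \sqrt{21262}$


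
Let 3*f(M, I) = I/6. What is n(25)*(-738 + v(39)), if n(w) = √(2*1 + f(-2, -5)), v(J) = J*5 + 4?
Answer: -539*√62/6 ≈ -707.35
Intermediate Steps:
f(M, I) = I/18 (f(M, I) = (I/6)/3 = I/18)
v(J) = 4 + 5*J (v(J) = 5*J + 4 = 4 + 5*J)
n(w) = √62/6 (n(w) = √(2*1 + (1/18)*(-5)) = √(2 - 5/18) = √(31/18) = √62/6)
n(25)*(-738 + v(39)) = (√62/6)*(-738 + (4 + 5*39)) = (√62/6)*(-738 + (4 + 195)) = (√62/6)*(-738 + 199) = (√62/6)*(-539) = -539*√62/6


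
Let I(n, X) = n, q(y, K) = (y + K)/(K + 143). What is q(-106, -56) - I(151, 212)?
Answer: -4433/29 ≈ -152.86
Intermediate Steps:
q(y, K) = (K + y)/(143 + K)
q(-106, -56) - I(151, 212) = (-56 - 106)/(143 - 56) - 1*151 = -162/87 - 151 = (1/87)*(-162) - 151 = -54/29 - 151 = -4433/29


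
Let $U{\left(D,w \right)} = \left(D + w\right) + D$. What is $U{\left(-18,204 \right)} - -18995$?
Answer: $19163$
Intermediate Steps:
$U{\left(D,w \right)} = w + 2 D$
$U{\left(-18,204 \right)} - -18995 = \left(204 + 2 \left(-18\right)\right) - -18995 = \left(204 - 36\right) + 18995 = 168 + 18995 = 19163$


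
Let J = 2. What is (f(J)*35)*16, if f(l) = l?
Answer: 1120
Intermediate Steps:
(f(J)*35)*16 = (2*35)*16 = 70*16 = 1120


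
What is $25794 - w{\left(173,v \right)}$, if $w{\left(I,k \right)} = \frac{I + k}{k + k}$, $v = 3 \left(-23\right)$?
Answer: $\frac{1779838}{69} \approx 25795.0$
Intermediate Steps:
$v = -69$
$w{\left(I,k \right)} = \frac{I + k}{2 k}$
$25794 - w{\left(173,v \right)} = 25794 - \frac{173 - 69}{2 \left(-69\right)} = 25794 - \frac{1}{2} \left(- \frac{1}{69}\right) 104 = 25794 - - \frac{52}{69} = 25794 + \frac{52}{69} = \frac{1779838}{69}$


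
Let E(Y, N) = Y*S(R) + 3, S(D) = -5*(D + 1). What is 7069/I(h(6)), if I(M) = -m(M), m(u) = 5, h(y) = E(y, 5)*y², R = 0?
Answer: -7069/5 ≈ -1413.8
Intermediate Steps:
S(D) = -5 - 5*D (S(D) = -5*(1 + D) = -5 - 5*D)
E(Y, N) = 3 - 5*Y (E(Y, N) = Y*(-5 - 5*0) + 3 = Y*(-5 + 0) + 3 = Y*(-5) + 3 = -5*Y + 3 = 3 - 5*Y)
h(y) = y²*(3 - 5*y) (h(y) = (3 - 5*y)*y² = y²*(3 - 5*y))
I(M) = -5 (I(M) = -1*5 = -5)
7069/I(h(6)) = 7069/(-5) = 7069*(-⅕) = -7069/5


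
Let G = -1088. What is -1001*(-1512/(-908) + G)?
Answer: 246844598/227 ≈ 1.0874e+6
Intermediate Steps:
-1001*(-1512/(-908) + G) = -1001*(-1512/(-908) - 1088) = -1001*(-1512*(-1/908) - 1088) = -1001*(378/227 - 1088) = -1001*(-246598/227) = 246844598/227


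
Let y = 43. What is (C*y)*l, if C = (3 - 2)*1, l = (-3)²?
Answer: 387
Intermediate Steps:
l = 9
C = 1 (C = 1*1 = 1)
(C*y)*l = (1*43)*9 = 43*9 = 387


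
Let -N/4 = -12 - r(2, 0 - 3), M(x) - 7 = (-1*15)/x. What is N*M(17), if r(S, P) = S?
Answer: 5824/17 ≈ 342.59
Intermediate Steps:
M(x) = 7 - 15/x (M(x) = 7 + (-1*15)/x = 7 - 15/x)
N = 56 (N = -4*(-12 - 1*2) = -4*(-12 - 2) = -4*(-14) = 56)
N*M(17) = 56*(7 - 15/17) = 56*(104/17) = 5824/17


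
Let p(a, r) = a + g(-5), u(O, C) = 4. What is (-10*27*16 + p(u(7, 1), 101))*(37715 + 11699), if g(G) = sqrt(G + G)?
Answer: -213270824 + 49414*I*sqrt(10) ≈ -2.1327e+8 + 1.5626e+5*I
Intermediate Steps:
g(G) = sqrt(2)*sqrt(G) (g(G) = sqrt(2*G) = sqrt(2)*sqrt(G))
p(a, r) = a + I*sqrt(10) (p(a, r) = a + sqrt(2)*sqrt(-5) = a + sqrt(2)*(I*sqrt(5)) = a + I*sqrt(10))
(-10*27*16 + p(u(7, 1), 101))*(37715 + 11699) = (-10*27*16 + (4 + I*sqrt(10)))*(37715 + 11699) = (-270*16 + (4 + I*sqrt(10)))*49414 = (-4320 + (4 + I*sqrt(10)))*49414 = (-4316 + I*sqrt(10))*49414 = -213270824 + 49414*I*sqrt(10)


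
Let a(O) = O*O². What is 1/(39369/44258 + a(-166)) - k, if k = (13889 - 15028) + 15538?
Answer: -2915065354076859/202449152999 ≈ -14399.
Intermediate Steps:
a(O) = O³
k = 14399 (k = -1139 + 15538 = 14399)
1/(39369/44258 + a(-166)) - k = 1/(39369/44258 + (-166)³) - 1*14399 = 1/(39369*(1/44258) - 4574296) - 14399 = 1/(39369/44258 - 4574296) - 14399 = 1/(-202449152999/44258) - 14399 = -44258/202449152999 - 14399 = -2915065354076859/202449152999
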